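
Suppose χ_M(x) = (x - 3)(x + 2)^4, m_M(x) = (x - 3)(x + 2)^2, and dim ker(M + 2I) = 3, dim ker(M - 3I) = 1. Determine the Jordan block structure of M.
λ = -2: algebraic multiplicity 4 (exponent in χ_M), largest block size 2 (exponent in m_M), 3 blocks (geometric multiplicity). These force block sizes [2, 1, 1].
λ = 3: algebraic multiplicity 1 (exponent in χ_M), largest block size 1 (exponent in m_M), 1 block (geometric multiplicity). This forces block sizes [1].

Jordan blocks: (-2, 2), (-2, 1), (-2, 1), (3, 1)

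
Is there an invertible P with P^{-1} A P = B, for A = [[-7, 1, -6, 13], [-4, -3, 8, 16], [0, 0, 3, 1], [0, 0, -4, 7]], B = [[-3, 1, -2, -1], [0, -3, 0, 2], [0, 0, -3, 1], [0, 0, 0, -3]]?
No.

trace(A) = 0 but trace(B) = -12. The trace is a similarity invariant, so A and B are not similar.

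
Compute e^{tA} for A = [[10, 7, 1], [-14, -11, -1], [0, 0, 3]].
e^{tA} = [[(2*e^{7*t} - 1)*e^{-4*t}, (e^{7*t} - 1)*e^{-4*t}, t*e^{3*t}], [2*(1 - e^{7*t})*e^{-4*t}, (2 - e^{7*t})*e^{-4*t}, -t*e^{3*t}], [0, 0, e^{3*t}]]

A has Jordan form J = [[-4, 0, 0], [0, 3, 1], [0, 0, 3]] with A = PJP^{-1}, so e^{tA} = P e^{tJ} P^{-1}.

For a Jordan block J_k(λ), e^{tJ_k(λ)} = e^{λt} · (I + tN + t^2 N^2/2! + ... + t^{k-1} N^{k-1}/(k-1)!) where N is the nilpotent superdiagonal part.

Assembling the blocks and conjugating back gives the entries of e^{tA} as shown above.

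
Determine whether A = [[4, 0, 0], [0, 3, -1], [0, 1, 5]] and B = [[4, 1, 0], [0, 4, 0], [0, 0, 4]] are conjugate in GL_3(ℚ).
Two matrices over a field are similar if and only if they have the same invariant factors.

Both A and B have characteristic polynomial (x - 4)^3 and minimal polynomial (x - 4)^2. Computing further, both have invariant factors x - 4, (x - 4)^2. Hence A and B are similar.

Yes.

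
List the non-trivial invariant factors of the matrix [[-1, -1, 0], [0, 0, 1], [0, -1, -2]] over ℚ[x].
(x + 1)^3

The Jordan structure of A has elementary divisors (x + 1)^3. Arranging the block sizes at each eigenvalue in decreasing order and taking row products gives the invariant factors.

Invariant factors (smallest first, each dividing the next): (x + 1)^3.

Check: the last factor (x + 1)^3 is the minimal polynomial, and the product (x + 1)^3 is the characteristic polynomial.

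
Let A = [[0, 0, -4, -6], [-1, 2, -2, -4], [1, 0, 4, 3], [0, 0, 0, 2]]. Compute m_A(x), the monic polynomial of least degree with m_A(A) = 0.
m_A(x) = (x - 2)^2

The characteristic polynomial factors as (x - 2)^4. The minimal polynomial is ∏(x - λ)^{k_λ} where k_λ is the size of the largest Jordan block at λ.

For λ = 2: rank(A - 2I) = 2, and the largest Jordan block has size 2 (the smallest k with rank((A - 2I)^k) = rank((A - 2I)^(k+1))).

So m_A(x) = (x - 2)^2.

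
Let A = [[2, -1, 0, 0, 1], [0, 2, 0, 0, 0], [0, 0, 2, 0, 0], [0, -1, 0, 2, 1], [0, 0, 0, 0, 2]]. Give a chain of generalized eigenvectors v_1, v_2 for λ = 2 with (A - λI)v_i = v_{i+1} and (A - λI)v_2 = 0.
v_1 = [[-1, 1, 0, 1, 2]]^T, v_2 = [[1, 0, 0, 1, 0]]^T

We seek v_1 ∈ ker((A - 2I)^2) \ ker(A - 2I), then set v_{i+1} = (A - 2I) v_i.

One such chain is v_1 = [[-1, 1, 0, 1, 2]]^T, v_2 = [[1, 0, 0, 1, 0]]^T. Check: (A - 2I) v_2 = [[0, 0, 0, 0, 0]]^T = 0.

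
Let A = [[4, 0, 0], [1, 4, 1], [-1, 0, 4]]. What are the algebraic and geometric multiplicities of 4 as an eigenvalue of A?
The characteristic polynomial is (x - 4)^3, so the factor x - 4 appears with exponent 3: the algebraic multiplicity is 3.

rank(A - 4I) = 2, so the eigenspace has dimension 3 - 2 = 1: the geometric multiplicity is 1.

Since 1 < 3, A is not diagonalizable.

algebraic multiplicity 3, geometric multiplicity 1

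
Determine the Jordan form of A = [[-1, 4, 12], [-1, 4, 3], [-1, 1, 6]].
J = [[3, 1, 0], [0, 3, 0], [0, 0, 3]]

The characteristic polynomial is det(xI - A) = (x - 3)^3, so the eigenvalues are 3 (algebraic multiplicity 3).

For λ = 3: rank(A - 3I) = 1, rank((A - 3I)^2) = 0. The eigenspace has dimension 3 - 1 = 2, so there are 2 Jordan blocks; the rank sequence gives block sizes [2, 1].

Assembling the blocks gives the Jordan form J above.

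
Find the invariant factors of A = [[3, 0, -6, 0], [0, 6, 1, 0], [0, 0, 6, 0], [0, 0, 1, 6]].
x - 6, (x - 6)^2(x - 3)

The Jordan structure of A has elementary divisors (x - 3), (x - 6)^2, (x - 6). Arranging the block sizes at each eigenvalue in decreasing order and taking row products gives the invariant factors.

Invariant factors (smallest first, each dividing the next): x - 6, (x - 6)^2(x - 3).

Check: the last factor (x - 6)^2(x - 3) is the minimal polynomial, and the product (x - 6)^3(x - 3) is the characteristic polynomial.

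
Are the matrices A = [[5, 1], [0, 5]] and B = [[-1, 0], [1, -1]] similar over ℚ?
trace(A) = 10 but trace(B) = -2. The trace is a similarity invariant, so A and B are not similar.

No.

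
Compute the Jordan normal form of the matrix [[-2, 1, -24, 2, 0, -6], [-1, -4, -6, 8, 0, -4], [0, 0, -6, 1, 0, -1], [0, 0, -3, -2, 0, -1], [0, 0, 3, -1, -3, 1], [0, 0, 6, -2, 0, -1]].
J = [[-3, 1, 0, 0, 0, 0], [0, -3, 0, 0, 0, 0], [0, 0, -3, 1, 0, 0], [0, 0, 0, -3, 0, 0], [0, 0, 0, 0, -3, 0], [0, 0, 0, 0, 0, -3]]

The characteristic polynomial is det(xI - A) = (x + 3)^6, so the eigenvalues are -3 (algebraic multiplicity 6).

For λ = -3: rank(A + 3I) = 2, rank((A + 3I)^2) = 0. The eigenspace has dimension 6 - 2 = 4, so there are 4 Jordan blocks; the rank sequence gives block sizes [2, 2, 1, 1].

Assembling the blocks gives the Jordan form J above.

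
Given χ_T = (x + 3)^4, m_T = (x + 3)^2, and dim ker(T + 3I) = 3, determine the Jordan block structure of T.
λ = -3: algebraic multiplicity 4 (exponent in χ_T), largest block size 2 (exponent in m_T), 3 blocks (geometric multiplicity). These force block sizes [2, 1, 1].

Jordan blocks: (-3, 2), (-3, 1), (-3, 1)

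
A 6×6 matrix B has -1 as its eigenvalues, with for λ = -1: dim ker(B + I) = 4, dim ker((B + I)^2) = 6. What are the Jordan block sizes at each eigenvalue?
λ = -1: successive nullity increments [4, 2] count blocks of size ≥ k; block sizes are [2, 2, 1, 1].

Jordan blocks: (-1, 2), (-1, 2), (-1, 1), (-1, 1)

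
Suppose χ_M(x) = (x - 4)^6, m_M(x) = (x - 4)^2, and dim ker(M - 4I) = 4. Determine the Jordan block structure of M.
Jordan blocks: (4, 2), (4, 2), (4, 1), (4, 1)

λ = 4: algebraic multiplicity 6 (exponent in χ_M), largest block size 2 (exponent in m_M), 4 blocks (geometric multiplicity). These force block sizes [2, 2, 1, 1].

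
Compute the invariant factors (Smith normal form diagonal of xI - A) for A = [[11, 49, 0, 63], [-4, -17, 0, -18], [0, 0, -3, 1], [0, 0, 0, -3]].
(x + 3)^2, (x + 3)^2

The Jordan structure of A has elementary divisors (x + 3)^2, (x + 3)^2. Arranging the block sizes at each eigenvalue in decreasing order and taking row products gives the invariant factors.

Invariant factors (smallest first, each dividing the next): (x + 3)^2, (x + 3)^2.

Check: the last factor (x + 3)^2 is the minimal polynomial, and the product (x + 3)^4 is the characteristic polynomial.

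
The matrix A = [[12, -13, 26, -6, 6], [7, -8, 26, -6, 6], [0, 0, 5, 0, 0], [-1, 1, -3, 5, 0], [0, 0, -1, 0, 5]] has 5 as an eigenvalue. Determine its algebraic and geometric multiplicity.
algebraic multiplicity 4, geometric multiplicity 2

The characteristic polynomial is (x - 5)^4(x + 1), so the factor x - 5 appears with exponent 4: the algebraic multiplicity is 4.

rank(A - 5I) = 3, so the eigenspace has dimension 5 - 3 = 2: the geometric multiplicity is 2.

Since 2 < 4, A is not diagonalizable.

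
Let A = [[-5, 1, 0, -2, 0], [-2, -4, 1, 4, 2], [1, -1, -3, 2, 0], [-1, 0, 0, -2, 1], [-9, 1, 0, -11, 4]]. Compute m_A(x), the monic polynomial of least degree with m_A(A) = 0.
The characteristic polynomial factors as (x - 1)^2(x + 4)^3. The minimal polynomial is ∏(x - λ)^{k_λ} where k_λ is the size of the largest Jordan block at λ.

For λ = -4: rank(A + 4I) = 4, and the largest Jordan block has size 3 (the smallest k with rank((A + 4I)^k) = rank((A + 4I)^(k+1))).
For λ = 1: rank(A - I) = 4, and the largest Jordan block has size 2 (the smallest k with rank((A - I)^k) = rank((A - I)^(k+1))).

So m_A(x) = (x - 1)^2(x + 4)^3.

m_A(x) = (x - 1)^2(x + 4)^3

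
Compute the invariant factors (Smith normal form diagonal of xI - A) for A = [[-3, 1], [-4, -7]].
The Jordan structure of A has elementary divisors (x + 5)^2. Arranging the block sizes at each eigenvalue in decreasing order and taking row products gives the invariant factors.

Invariant factors (smallest first, each dividing the next): (x + 5)^2.

Check: the last factor (x + 5)^2 is the minimal polynomial, and the product (x + 5)^2 is the characteristic polynomial.

(x + 5)^2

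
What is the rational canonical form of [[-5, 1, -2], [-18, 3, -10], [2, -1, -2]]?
R = [[0, 0, 0], [1, 0, -1], [0, 1, -4]]

The invariant factors of A (the non-unit diagonal entries of the Smith normal form of xI - A over ℚ[x]) are x(x^2 + 4x + 1), each dividing the next. The characteristic polynomial is their product, x(x^2 + 4x + 1).

The rational canonical form is the block-diagonal matrix of companion matrices C(f_i):
R = [[0, 0, 0], [1, 0, -1], [0, 1, -4]].

Note the characteristic polynomial does not split into linear factors over ℚ, so A has no Jordan form over ℚ; the rational canonical form exists over any field.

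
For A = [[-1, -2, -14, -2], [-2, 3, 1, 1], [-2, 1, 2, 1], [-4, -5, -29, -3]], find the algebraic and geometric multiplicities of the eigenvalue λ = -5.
The characteristic polynomial is (x - 2)^3(x + 5), so the factor x + 5 appears with exponent 1: the algebraic multiplicity is 1.

rank(A + 5I) = 3, so the eigenspace has dimension 4 - 3 = 1: the geometric multiplicity is 1.

algebraic multiplicity 1, geometric multiplicity 1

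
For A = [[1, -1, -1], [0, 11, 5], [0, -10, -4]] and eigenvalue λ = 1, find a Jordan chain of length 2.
v_1 = [[2, 1, -2]]^T, v_2 = [[1, 0, 0]]^T

We seek v_1 ∈ ker((A - I)^2) \ ker(A - I), then set v_{i+1} = (A - I) v_i.

One such chain is v_1 = [[2, 1, -2]]^T, v_2 = [[1, 0, 0]]^T. Check: (A - I) v_2 = [[0, 0, 0]]^T = 0.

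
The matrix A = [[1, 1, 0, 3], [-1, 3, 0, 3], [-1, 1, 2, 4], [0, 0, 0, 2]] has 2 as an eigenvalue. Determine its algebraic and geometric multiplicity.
The characteristic polynomial is (x - 2)^4, so the factor x - 2 appears with exponent 4: the algebraic multiplicity is 4.

rank(A - 2I) = 2, so the eigenspace has dimension 4 - 2 = 2: the geometric multiplicity is 2.

Since 2 < 4, A is not diagonalizable.

algebraic multiplicity 4, geometric multiplicity 2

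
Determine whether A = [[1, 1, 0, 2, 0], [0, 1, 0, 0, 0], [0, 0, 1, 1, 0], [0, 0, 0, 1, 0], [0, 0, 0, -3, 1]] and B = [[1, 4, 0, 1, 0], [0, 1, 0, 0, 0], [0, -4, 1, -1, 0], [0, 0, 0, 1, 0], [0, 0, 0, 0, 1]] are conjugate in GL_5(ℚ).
No.

Both have characteristic polynomial (x - 1)^5 and minimal polynomial (x - 1)^2. But rank(A - I) = 2 for A while rank(B - I) = 1 for B, so the number of Jordan blocks at λ = 1 differs. A and B are not similar.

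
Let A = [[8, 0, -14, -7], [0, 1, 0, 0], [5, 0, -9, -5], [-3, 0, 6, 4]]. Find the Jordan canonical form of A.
The characteristic polynomial is det(xI - A) = (x - 1)^4, so the eigenvalues are 1 (algebraic multiplicity 4).

For λ = 1: rank(A - I) = 1, rank((A - I)^2) = 0. The eigenspace has dimension 4 - 1 = 3, so there are 3 Jordan blocks; the rank sequence gives block sizes [2, 1, 1].

Assembling the blocks gives the Jordan form J above.

J = [[1, 1, 0, 0], [0, 1, 0, 0], [0, 0, 1, 0], [0, 0, 0, 1]]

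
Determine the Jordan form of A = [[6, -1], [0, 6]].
J = [[6, 1], [0, 6]]

The characteristic polynomial is det(xI - A) = (x - 6)^2, so the eigenvalues are 6 (algebraic multiplicity 2).

For λ = 6: rank(A - 6I) = 1, rank((A - 6I)^2) = 0. The eigenspace has dimension 2 - 1 = 1, so there is 1 Jordan block; the rank sequence gives block sizes [2].

Assembling the blocks gives the Jordan form J above.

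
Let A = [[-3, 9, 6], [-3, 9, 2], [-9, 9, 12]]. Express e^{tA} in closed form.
e^{tA} = [[(1 - 9*t)*e^{6*t}, 9*t*e^{6*t}, 6*t*e^{6*t}], [-3*t*e^{6*t}, (3*t + 1)*e^{6*t}, 2*t*e^{6*t}], [-9*t*e^{6*t}, 9*t*e^{6*t}, (6*t + 1)*e^{6*t}]]

A has Jordan form J = [[6, 1, 0], [0, 6, 0], [0, 0, 6]] with A = PJP^{-1}, so e^{tA} = P e^{tJ} P^{-1}.

For a Jordan block J_k(λ), e^{tJ_k(λ)} = e^{λt} · (I + tN + t^2 N^2/2! + ... + t^{k-1} N^{k-1}/(k-1)!) where N is the nilpotent superdiagonal part.

Assembling the blocks and conjugating back gives the entries of e^{tA} as shown above.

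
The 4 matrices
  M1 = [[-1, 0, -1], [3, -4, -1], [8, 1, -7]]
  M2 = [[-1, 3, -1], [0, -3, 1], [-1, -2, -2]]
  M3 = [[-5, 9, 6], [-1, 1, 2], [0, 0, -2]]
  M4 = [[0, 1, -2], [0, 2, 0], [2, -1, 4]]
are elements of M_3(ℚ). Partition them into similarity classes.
Characteristic polynomials: χ_{M1} = (x + 4)^3, χ_{M2} = (x + 2)^3, χ_{M3} = (x + 2)^3, χ_{M4} = (x - 2)^3.

{M1}: invariant factors (x + 4)^3.

{M2}: invariant factors (x + 2)^3.

{M3}: invariant factors x + 2, (x + 2)^2.

{M4}: invariant factors x - 2, (x - 2)^2.

Matrices are similar if and only if their invariant-factor lists agree; the partition into similarity classes is {M1}, {M2}, {M3}, {M4}.

4 classes: {M1}, {M2}, {M3}, {M4}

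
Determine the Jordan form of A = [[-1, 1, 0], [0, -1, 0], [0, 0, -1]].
J = [[-1, 1, 0], [0, -1, 0], [0, 0, -1]]

The characteristic polynomial is det(xI - A) = (x + 1)^3, so the eigenvalues are -1 (algebraic multiplicity 3).

For λ = -1: rank(A + I) = 1, rank((A + I)^2) = 0. The eigenspace has dimension 3 - 1 = 2, so there are 2 Jordan blocks; the rank sequence gives block sizes [2, 1].

Assembling the blocks gives the Jordan form J above.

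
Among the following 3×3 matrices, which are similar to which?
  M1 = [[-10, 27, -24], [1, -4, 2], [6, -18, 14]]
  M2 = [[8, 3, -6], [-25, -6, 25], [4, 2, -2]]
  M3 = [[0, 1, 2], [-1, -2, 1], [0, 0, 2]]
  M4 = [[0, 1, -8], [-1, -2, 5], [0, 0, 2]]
Characteristic polynomials: χ_{M1} = (x - 2)(x + 1)^2, χ_{M2} = (x - 2)(x + 1)^2, χ_{M3} = (x - 2)(x + 1)^2, χ_{M4} = (x - 2)(x + 1)^2.

{M1, M2, M3, M4}: invariant factors (x - 2)(x + 1)^2.

Matrices are similar if and only if their invariant-factor lists agree; the partition into similarity classes is {M1, M2, M3, M4}.

1 class: {M1, M2, M3, M4}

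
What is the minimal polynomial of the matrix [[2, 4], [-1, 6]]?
m_A(x) = (x - 4)^2

The characteristic polynomial factors as (x - 4)^2. The minimal polynomial is ∏(x - λ)^{k_λ} where k_λ is the size of the largest Jordan block at λ.

For λ = 4: rank(A - 4I) = 1, and the largest Jordan block has size 2 (the smallest k with rank((A - 4I)^k) = rank((A - 4I)^(k+1))).

So m_A(x) = (x - 4)^2.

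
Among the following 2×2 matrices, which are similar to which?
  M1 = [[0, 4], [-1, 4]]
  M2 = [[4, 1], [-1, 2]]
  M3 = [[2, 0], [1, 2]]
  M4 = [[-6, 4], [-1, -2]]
3 classes: {M1, M3}, {M2}, {M4}

Characteristic polynomials: χ_{M1} = (x - 2)^2, χ_{M2} = (x - 3)^2, χ_{M3} = (x - 2)^2, χ_{M4} = (x + 4)^2.

{M1, M3}: invariant factors (x - 2)^2.

{M2}: invariant factors (x - 3)^2.

{M4}: invariant factors (x + 4)^2.

Matrices are similar if and only if their invariant-factor lists agree; the partition into similarity classes is {M1, M3}, {M2}, {M4}.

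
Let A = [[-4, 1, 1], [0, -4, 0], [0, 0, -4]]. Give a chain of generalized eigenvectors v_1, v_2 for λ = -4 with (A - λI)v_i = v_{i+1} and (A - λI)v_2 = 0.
v_1 = [[-2, 1, 0]]^T, v_2 = [[1, 0, 0]]^T

We seek v_1 ∈ ker((A + 4I)^2) \ ker(A + 4I), then set v_{i+1} = (A + 4I) v_i.

One such chain is v_1 = [[-2, 1, 0]]^T, v_2 = [[1, 0, 0]]^T. Check: (A + 4I) v_2 = [[0, 0, 0]]^T = 0.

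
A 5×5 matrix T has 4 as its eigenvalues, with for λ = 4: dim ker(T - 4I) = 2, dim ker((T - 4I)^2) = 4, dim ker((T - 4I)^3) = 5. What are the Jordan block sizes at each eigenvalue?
λ = 4: successive nullity increments [2, 2, 1] count blocks of size ≥ k; block sizes are [3, 2].

Jordan blocks: (4, 3), (4, 2)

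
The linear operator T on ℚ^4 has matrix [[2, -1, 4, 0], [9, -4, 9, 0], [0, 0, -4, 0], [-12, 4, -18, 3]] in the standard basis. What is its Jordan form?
The characteristic polynomial is det(xI - A) = (x - 3)(x + 1)^2(x + 4), so the eigenvalues are -4 (algebraic multiplicity 1), -1 (algebraic multiplicity 2), 3 (algebraic multiplicity 1).

For λ = -4: algebraic multiplicity 1 gives one 1×1 block.

For λ = -1: rank(A + I) = 3, rank((A + I)^2) = 2. The eigenspace has dimension 4 - 3 = 1, so there is 1 Jordan block; the rank sequence gives block sizes [2].

For λ = 3: algebraic multiplicity 1 gives one 1×1 block.

Assembling the blocks gives the Jordan form J above.

J = [[-4, 0, 0, 0], [0, -1, 1, 0], [0, 0, -1, 0], [0, 0, 0, 3]]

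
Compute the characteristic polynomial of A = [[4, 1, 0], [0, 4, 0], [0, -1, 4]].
xI - A = [[x - 4, -1, 0], [0, x - 4, 0], [0, 1, x - 4]].

Expanding det(xI - A) along the first row:
det(xI - A) = + (x - 4)·det([[x - 4, 0], [1, x - 4]]) - (-1)·det([[0, 0], [0, x - 4]]) + (0)·det([[0, x - 4], [0, 1]]).

Evaluating gives χ_A(x) = x^3 - 12x^2 + 48x - 64 = (x - 4)^3.

χ_A(x) = (x - 4)^3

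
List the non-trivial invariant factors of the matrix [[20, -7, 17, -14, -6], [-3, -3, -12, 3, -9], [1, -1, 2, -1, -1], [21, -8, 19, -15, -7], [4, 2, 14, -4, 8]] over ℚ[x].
The Jordan structure of A has elementary divisors x^2, x, (x - 6)^2. Arranging the block sizes at each eigenvalue in decreasing order and taking row products gives the invariant factors.

Invariant factors (smallest first, each dividing the next): x, x^2(x - 6)^2.

Check: the last factor x^2(x - 6)^2 is the minimal polynomial, and the product x^3(x - 6)^2 is the characteristic polynomial.

x, x^2(x - 6)^2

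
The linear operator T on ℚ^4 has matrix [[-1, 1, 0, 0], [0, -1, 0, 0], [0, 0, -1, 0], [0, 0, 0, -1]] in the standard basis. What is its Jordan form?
J = [[-1, 1, 0, 0], [0, -1, 0, 0], [0, 0, -1, 0], [0, 0, 0, -1]]

The characteristic polynomial is det(xI - A) = (x + 1)^4, so the eigenvalues are -1 (algebraic multiplicity 4).

For λ = -1: rank(A + I) = 1, rank((A + I)^2) = 0. The eigenspace has dimension 4 - 1 = 3, so there are 3 Jordan blocks; the rank sequence gives block sizes [2, 1, 1].

Assembling the blocks gives the Jordan form J above.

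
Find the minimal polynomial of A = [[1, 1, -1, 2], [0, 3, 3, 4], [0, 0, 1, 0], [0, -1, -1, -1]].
The characteristic polynomial factors as (x - 1)^4. The minimal polynomial is ∏(x - λ)^{k_λ} where k_λ is the size of the largest Jordan block at λ.

For λ = 1: rank(A - I) = 2, and the largest Jordan block has size 3 (the smallest k with rank((A - I)^k) = rank((A - I)^(k+1))).

So m_A(x) = (x - 1)^3.

m_A(x) = (x - 1)^3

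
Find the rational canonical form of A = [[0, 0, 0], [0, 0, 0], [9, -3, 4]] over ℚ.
R = [[0, 0, 0], [0, 0, 0], [0, 1, 4]]

The invariant factors of A (the non-unit diagonal entries of the Smith normal form of xI - A over ℚ[x]) are x, x(x - 4), each dividing the next. The characteristic polynomial is their product, x^2(x - 4).

The rational canonical form is the block-diagonal matrix of companion matrices C(f_i):
R = [[0, 0, 0], [0, 0, 0], [0, 1, 4]].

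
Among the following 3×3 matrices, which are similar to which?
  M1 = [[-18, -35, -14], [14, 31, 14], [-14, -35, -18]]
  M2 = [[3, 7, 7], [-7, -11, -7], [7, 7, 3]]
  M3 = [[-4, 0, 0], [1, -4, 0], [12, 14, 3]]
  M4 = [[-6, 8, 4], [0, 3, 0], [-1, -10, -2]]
Characteristic polynomials: χ_{M1} = (x - 3)(x + 4)^2, χ_{M2} = (x - 3)(x + 4)^2, χ_{M3} = (x - 3)(x + 4)^2, χ_{M4} = (x - 3)(x + 4)^2.

{M1, M2}: invariant factors x + 4, (x - 3)(x + 4).

{M3, M4}: invariant factors (x - 3)(x + 4)^2.

Matrices are similar if and only if their invariant-factor lists agree; the partition into similarity classes is {M1, M2}, {M3, M4}.

2 classes: {M1, M2}, {M3, M4}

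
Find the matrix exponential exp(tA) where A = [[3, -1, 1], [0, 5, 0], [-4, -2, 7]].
A has Jordan form J = [[5, 1, 0], [0, 5, 0], [0, 0, 5]] with A = PJP^{-1}, so e^{tA} = P e^{tJ} P^{-1}.

For a Jordan block J_k(λ), e^{tJ_k(λ)} = e^{λt} · (I + tN + t^2 N^2/2! + ... + t^{k-1} N^{k-1}/(k-1)!) where N is the nilpotent superdiagonal part.

Assembling the blocks and conjugating back gives the entries of e^{tA} as shown above.

e^{tA} = [[(1 - 2*t)*e^{5*t}, -t*e^{5*t}, t*e^{5*t}], [0, e^{5*t}, 0], [-4*t*e^{5*t}, -2*t*e^{5*t}, (2*t + 1)*e^{5*t}]]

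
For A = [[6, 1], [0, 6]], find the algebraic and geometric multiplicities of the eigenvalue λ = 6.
algebraic multiplicity 2, geometric multiplicity 1

The characteristic polynomial is (x - 6)^2, so the factor x - 6 appears with exponent 2: the algebraic multiplicity is 2.

rank(A - 6I) = 1, so the eigenspace has dimension 2 - 1 = 1: the geometric multiplicity is 1.

Since 1 < 2, A is not diagonalizable.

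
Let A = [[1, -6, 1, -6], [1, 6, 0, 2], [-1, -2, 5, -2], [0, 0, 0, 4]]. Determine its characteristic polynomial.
χ_A(x) = (x - 4)^4

xI - A = [[x - 1, 6, -1, 6], [-1, x - 6, 0, -2], [1, 2, x - 5, 2], [0, 0, 0, x - 4]].

Expanding det(xI - A) along the first row:
det(xI - A) = + (x - 1)·det([[x - 6, 0, -2], [2, x - 5, 2], [0, 0, x - 4]]) - (6)·det([[-1, 0, -2], [1, x - 5, 2], [0, 0, x - 4]]) + (-1)·det([[-1, x - 6, -2], [1, 2, 2], [0, 0, x - 4]]) - (6)·det([[-1, x - 6, 0], [1, 2, x - 5], [0, 0, 0]]).

Evaluating gives χ_A(x) = x^4 - 16x^3 + 96x^2 - 256x + 256 = (x - 4)^4.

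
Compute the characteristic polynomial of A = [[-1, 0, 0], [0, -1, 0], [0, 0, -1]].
xI - A = [[x + 1, 0, 0], [0, x + 1, 0], [0, 0, x + 1]].

Expanding det(xI - A) along the first row:
det(xI - A) = + (x + 1)·det([[x + 1, 0], [0, x + 1]]) - (0)·det([[0, 0], [0, x + 1]]) + (0)·det([[0, x + 1], [0, 0]]).

Evaluating gives χ_A(x) = x^3 + 3x^2 + 3x + 1 = (x + 1)^3.

χ_A(x) = (x + 1)^3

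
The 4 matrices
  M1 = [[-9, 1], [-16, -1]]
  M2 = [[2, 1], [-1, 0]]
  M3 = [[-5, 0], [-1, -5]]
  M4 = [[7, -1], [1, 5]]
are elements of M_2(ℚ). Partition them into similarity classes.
Characteristic polynomials: χ_{M1} = (x + 5)^2, χ_{M2} = (x - 1)^2, χ_{M3} = (x + 5)^2, χ_{M4} = (x - 6)^2.

{M1, M3}: invariant factors (x + 5)^2.

{M2}: invariant factors (x - 1)^2.

{M4}: invariant factors (x - 6)^2.

Matrices are similar if and only if their invariant-factor lists agree; the partition into similarity classes is {M1, M3}, {M2}, {M4}.

3 classes: {M1, M3}, {M2}, {M4}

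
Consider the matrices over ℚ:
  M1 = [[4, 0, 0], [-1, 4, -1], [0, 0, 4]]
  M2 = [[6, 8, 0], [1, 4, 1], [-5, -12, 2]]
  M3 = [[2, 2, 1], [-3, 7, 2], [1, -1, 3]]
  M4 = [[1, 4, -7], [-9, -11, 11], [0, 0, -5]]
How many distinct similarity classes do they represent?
3 classes: {M1}, {M2, M3}, {M4}

Characteristic polynomials: χ_{M1} = (x - 4)^3, χ_{M2} = (x - 4)^3, χ_{M3} = (x - 4)^3, χ_{M4} = (x + 5)^3.

{M1}: invariant factors x - 4, (x - 4)^2.

{M2, M3}: invariant factors (x - 4)^3.

{M4}: invariant factors (x + 5)^3.

Matrices are similar if and only if their invariant-factor lists agree; the partition into similarity classes is {M1}, {M2, M3}, {M4}.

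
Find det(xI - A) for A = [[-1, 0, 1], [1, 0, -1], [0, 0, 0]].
xI - A = [[x + 1, 0, -1], [-1, x, 1], [0, 0, x]].

Expanding det(xI - A) along the first row:
det(xI - A) = + (x + 1)·det([[x, 1], [0, x]]) - (0)·det([[-1, 1], [0, x]]) + (-1)·det([[-1, x], [0, 0]]).

Evaluating gives χ_A(x) = x^3 + x^2 = x^2(x + 1).

χ_A(x) = x^2(x + 1)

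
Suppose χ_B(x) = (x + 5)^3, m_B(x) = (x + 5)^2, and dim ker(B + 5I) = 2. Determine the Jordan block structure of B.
λ = -5: algebraic multiplicity 3 (exponent in χ_B), largest block size 2 (exponent in m_B), 2 blocks (geometric multiplicity). These force block sizes [2, 1].

Jordan blocks: (-5, 2), (-5, 1)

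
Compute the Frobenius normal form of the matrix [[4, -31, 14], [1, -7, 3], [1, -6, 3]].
R = [[0, 0, 2], [1, 0, 2], [0, 1, 0]]

The invariant factors of A (the non-unit diagonal entries of the Smith normal form of xI - A over ℚ[x]) are x^3 - 2x - 2, each dividing the next. The characteristic polynomial is their product, x^3 - 2x - 2.

The rational canonical form is the block-diagonal matrix of companion matrices C(f_i):
R = [[0, 0, 2], [1, 0, 2], [0, 1, 0]].

Note the characteristic polynomial does not split into linear factors over ℚ, so A has no Jordan form over ℚ; the rational canonical form exists over any field.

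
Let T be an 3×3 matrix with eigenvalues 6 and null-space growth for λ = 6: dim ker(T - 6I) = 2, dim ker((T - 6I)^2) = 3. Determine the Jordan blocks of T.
λ = 6: successive nullity increments [2, 1] count blocks of size ≥ k; block sizes are [2, 1].

Jordan blocks: (6, 2), (6, 1)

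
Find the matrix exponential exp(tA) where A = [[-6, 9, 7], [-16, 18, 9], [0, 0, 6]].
e^{tA} = [[(1 - 12*t)*e^{6*t}, 9*t*e^{6*t}, t*(14 - 3*t)*e^{6*t}/2], [-16*t*e^{6*t}, (12*t + 1)*e^{6*t}, t*(9 - 2*t)*e^{6*t}], [0, 0, e^{6*t}]]

A has Jordan form J = [[6, 1, 0], [0, 6, 1], [0, 0, 6]] with A = PJP^{-1}, so e^{tA} = P e^{tJ} P^{-1}.

For a Jordan block J_k(λ), e^{tJ_k(λ)} = e^{λt} · (I + tN + t^2 N^2/2! + ... + t^{k-1} N^{k-1}/(k-1)!) where N is the nilpotent superdiagonal part.

Assembling the blocks and conjugating back gives the entries of e^{tA} as shown above.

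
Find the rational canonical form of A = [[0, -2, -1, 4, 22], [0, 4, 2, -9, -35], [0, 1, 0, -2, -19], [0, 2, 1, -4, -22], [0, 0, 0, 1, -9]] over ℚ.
R = [[0, 0, 0, 0, 0], [0, 0, 0, 0, 0], [0, 1, 0, 0, -20], [0, 0, 1, 0, -24], [0, 0, 0, 1, -9]]

The invariant factors of A (the non-unit diagonal entries of the Smith normal form of xI - A over ℚ[x]) are x, x(x + 2)^2(x + 5), each dividing the next. The characteristic polynomial is their product, x^2(x + 2)^2(x + 5).

The rational canonical form is the block-diagonal matrix of companion matrices C(f_i):
R = [[0, 0, 0, 0, 0], [0, 0, 0, 0, 0], [0, 1, 0, 0, -20], [0, 0, 1, 0, -24], [0, 0, 0, 1, -9]].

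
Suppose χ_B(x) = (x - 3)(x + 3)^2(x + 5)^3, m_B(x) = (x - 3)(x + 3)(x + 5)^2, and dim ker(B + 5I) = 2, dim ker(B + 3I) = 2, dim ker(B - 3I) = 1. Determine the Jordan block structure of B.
λ = -5: algebraic multiplicity 3 (exponent in χ_B), largest block size 2 (exponent in m_B), 2 blocks (geometric multiplicity). These force block sizes [2, 1].
λ = -3: algebraic multiplicity 2 (exponent in χ_B), largest block size 1 (exponent in m_B), 2 blocks (geometric multiplicity). These force block sizes [1, 1].
λ = 3: algebraic multiplicity 1 (exponent in χ_B), largest block size 1 (exponent in m_B), 1 block (geometric multiplicity). This forces block sizes [1].

Jordan blocks: (-5, 2), (-5, 1), (-3, 1), (-3, 1), (3, 1)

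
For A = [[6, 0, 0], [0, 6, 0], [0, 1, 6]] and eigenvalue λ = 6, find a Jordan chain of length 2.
v_1 = [[2, 1, 2]]^T, v_2 = [[0, 0, 1]]^T

We seek v_1 ∈ ker((A - 6I)^2) \ ker(A - 6I), then set v_{i+1} = (A - 6I) v_i.

One such chain is v_1 = [[2, 1, 2]]^T, v_2 = [[0, 0, 1]]^T. Check: (A - 6I) v_2 = [[0, 0, 0]]^T = 0.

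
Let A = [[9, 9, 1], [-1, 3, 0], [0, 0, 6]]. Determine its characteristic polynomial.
xI - A = [[x - 9, -9, -1], [1, x - 3, 0], [0, 0, x - 6]].

Expanding det(xI - A) along the first row:
det(xI - A) = + (x - 9)·det([[x - 3, 0], [0, x - 6]]) - (-9)·det([[1, 0], [0, x - 6]]) + (-1)·det([[1, x - 3], [0, 0]]).

Evaluating gives χ_A(x) = x^3 - 18x^2 + 108x - 216 = (x - 6)^3.

χ_A(x) = (x - 6)^3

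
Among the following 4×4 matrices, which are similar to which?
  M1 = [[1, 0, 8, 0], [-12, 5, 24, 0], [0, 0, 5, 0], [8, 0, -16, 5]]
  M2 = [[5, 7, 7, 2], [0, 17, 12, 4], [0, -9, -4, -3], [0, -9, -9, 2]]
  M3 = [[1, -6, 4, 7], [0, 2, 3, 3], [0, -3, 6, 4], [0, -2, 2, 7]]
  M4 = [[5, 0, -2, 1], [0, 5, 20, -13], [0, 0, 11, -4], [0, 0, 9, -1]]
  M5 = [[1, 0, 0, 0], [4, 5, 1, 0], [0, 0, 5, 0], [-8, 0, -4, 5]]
4 classes: {M1}, {M2, M4}, {M3}, {M5}

Characteristic polynomials: χ_{M1} = (x - 5)^3(x - 1), χ_{M2} = (x - 5)^4, χ_{M3} = (x - 5)^3(x - 1), χ_{M4} = (x - 5)^4, χ_{M5} = (x - 5)^3(x - 1).

{M1}: invariant factors x - 5, x - 5, (x - 5)(x - 1).

{M2, M4}: invariant factors x - 5, (x - 5)^3.

{M3}: invariant factors (x - 5)^3(x - 1).

{M5}: invariant factors x - 5, (x - 5)^2(x - 1).

Matrices are similar if and only if their invariant-factor lists agree; the partition into similarity classes is {M1}, {M2, M4}, {M3}, {M5}.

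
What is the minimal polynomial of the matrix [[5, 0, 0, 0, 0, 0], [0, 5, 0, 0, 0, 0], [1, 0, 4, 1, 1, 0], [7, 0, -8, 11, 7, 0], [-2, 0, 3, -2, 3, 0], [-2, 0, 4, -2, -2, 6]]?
The characteristic polynomial factors as (x - 6)^4(x - 5)^2. The minimal polynomial is ∏(x - λ)^{k_λ} where k_λ is the size of the largest Jordan block at λ.

For λ = 5: rank(A - 5I) = 4, and the largest Jordan block has size 1 (the smallest k with rank((A - 5I)^k) = rank((A - 5I)^(k+1))).
For λ = 6: rank(A - 6I) = 4, and the largest Jordan block has size 3 (the smallest k with rank((A - 6I)^k) = rank((A - 6I)^(k+1))).

So m_A(x) = (x - 6)^3(x - 5).

m_A(x) = (x - 6)^3(x - 5)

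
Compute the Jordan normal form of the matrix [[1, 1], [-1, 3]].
J = [[2, 1], [0, 2]]

The characteristic polynomial is det(xI - A) = (x - 2)^2, so the eigenvalues are 2 (algebraic multiplicity 2).

For λ = 2: rank(A - 2I) = 1, rank((A - 2I)^2) = 0. The eigenspace has dimension 2 - 1 = 1, so there is 1 Jordan block; the rank sequence gives block sizes [2].

Assembling the blocks gives the Jordan form J above.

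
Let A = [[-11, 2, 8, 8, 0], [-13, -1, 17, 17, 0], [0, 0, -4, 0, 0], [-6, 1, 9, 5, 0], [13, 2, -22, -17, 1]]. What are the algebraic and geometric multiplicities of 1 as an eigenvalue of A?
The characteristic polynomial is (x - 1)^2(x + 4)^3, so the factor x - 1 appears with exponent 2: the algebraic multiplicity is 2.

rank(A - I) = 3, so the eigenspace has dimension 5 - 3 = 2: the geometric multiplicity is 2.

algebraic multiplicity 2, geometric multiplicity 2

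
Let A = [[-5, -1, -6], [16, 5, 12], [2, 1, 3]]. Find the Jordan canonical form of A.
The characteristic polynomial is det(xI - A) = (x - 3)^2(x + 3), so the eigenvalues are -3 (algebraic multiplicity 1), 3 (algebraic multiplicity 2).

For λ = -3: algebraic multiplicity 1 gives one 1×1 block.

For λ = 3: rank(A - 3I) = 2, rank((A - 3I)^2) = 1. The eigenspace has dimension 3 - 2 = 1, so there is 1 Jordan block; the rank sequence gives block sizes [2].

Assembling the blocks gives the Jordan form J above.

J = [[-3, 0, 0], [0, 3, 1], [0, 0, 3]]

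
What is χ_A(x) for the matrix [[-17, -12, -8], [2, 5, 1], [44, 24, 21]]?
χ_A(x) = (x - 5)^2(x + 1)

xI - A = [[x + 17, 12, 8], [-2, x - 5, -1], [-44, -24, x - 21]].

Expanding det(xI - A) along the first row:
det(xI - A) = + (x + 17)·det([[x - 5, -1], [-24, x - 21]]) - (12)·det([[-2, -1], [-44, x - 21]]) + (8)·det([[-2, x - 5], [-44, -24]]).

Evaluating gives χ_A(x) = x^3 - 9x^2 + 15x + 25 = (x - 5)^2(x + 1).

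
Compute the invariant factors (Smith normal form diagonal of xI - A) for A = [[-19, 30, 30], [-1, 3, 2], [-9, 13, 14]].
The Jordan structure of A has elementary divisors (x + 4), (x - 1)^2. Arranging the block sizes at each eigenvalue in decreasing order and taking row products gives the invariant factors.

Invariant factors (smallest first, each dividing the next): (x - 1)^2(x + 4).

Check: the last factor (x - 1)^2(x + 4) is the minimal polynomial, and the product (x - 1)^2(x + 4) is the characteristic polynomial.

(x - 1)^2(x + 4)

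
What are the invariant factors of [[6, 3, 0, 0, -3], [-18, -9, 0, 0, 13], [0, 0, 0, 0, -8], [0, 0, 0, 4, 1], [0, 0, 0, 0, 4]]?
x, x(x - 4)^2(x + 3)

The Jordan structure of A has elementary divisors (x + 3), x, x, (x - 4)^2. Arranging the block sizes at each eigenvalue in decreasing order and taking row products gives the invariant factors.

Invariant factors (smallest first, each dividing the next): x, x(x - 4)^2(x + 3).

Check: the last factor x(x - 4)^2(x + 3) is the minimal polynomial, and the product x^2(x - 4)^2(x + 3) is the characteristic polynomial.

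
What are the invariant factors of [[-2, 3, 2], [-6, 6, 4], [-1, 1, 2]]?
The Jordan structure of A has elementary divisors (x - 2)^3. Arranging the block sizes at each eigenvalue in decreasing order and taking row products gives the invariant factors.

Invariant factors (smallest first, each dividing the next): (x - 2)^3.

Check: the last factor (x - 2)^3 is the minimal polynomial, and the product (x - 2)^3 is the characteristic polynomial.

(x - 2)^3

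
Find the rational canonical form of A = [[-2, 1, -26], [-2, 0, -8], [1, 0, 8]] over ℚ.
The invariant factors of A (the non-unit diagonal entries of the Smith normal form of xI - A over ℚ[x]) are (x - 2)^3, each dividing the next. The characteristic polynomial is their product, (x - 2)^3.

The rational canonical form is the block-diagonal matrix of companion matrices C(f_i):
R = [[0, 0, 8], [1, 0, -12], [0, 1, 6]].

R = [[0, 0, 8], [1, 0, -12], [0, 1, 6]]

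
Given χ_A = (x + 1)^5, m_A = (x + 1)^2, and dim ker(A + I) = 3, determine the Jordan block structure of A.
λ = -1: algebraic multiplicity 5 (exponent in χ_A), largest block size 2 (exponent in m_A), 3 blocks (geometric multiplicity). These force block sizes [2, 2, 1].

Jordan blocks: (-1, 2), (-1, 2), (-1, 1)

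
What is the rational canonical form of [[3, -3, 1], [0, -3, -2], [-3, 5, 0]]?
R = [[0, 0, 3], [1, 0, -4], [0, 1, 0]]

The invariant factors of A (the non-unit diagonal entries of the Smith normal form of xI - A over ℚ[x]) are x^3 + 4x - 3, each dividing the next. The characteristic polynomial is their product, x^3 + 4x - 3.

The rational canonical form is the block-diagonal matrix of companion matrices C(f_i):
R = [[0, 0, 3], [1, 0, -4], [0, 1, 0]].

Note the characteristic polynomial does not split into linear factors over ℚ, so A has no Jordan form over ℚ; the rational canonical form exists over any field.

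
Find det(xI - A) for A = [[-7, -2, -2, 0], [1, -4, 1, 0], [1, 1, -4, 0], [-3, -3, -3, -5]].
xI - A = [[x + 7, 2, 2, 0], [-1, x + 4, -1, 0], [-1, -1, x + 4, 0], [3, 3, 3, x + 5]].

Expanding det(xI - A) along the first row:
det(xI - A) = + (x + 7)·det([[x + 4, -1, 0], [-1, x + 4, 0], [3, 3, x + 5]]) - (2)·det([[-1, -1, 0], [-1, x + 4, 0], [3, 3, x + 5]]) + (2)·det([[-1, x + 4, 0], [-1, -1, 0], [3, 3, x + 5]]) - (0)·det([[-1, x + 4, -1], [-1, -1, x + 4], [3, 3, 3]]).

Evaluating gives χ_A(x) = x^4 + 20x^3 + 150x^2 + 500x + 625 = (x + 5)^4.

χ_A(x) = (x + 5)^4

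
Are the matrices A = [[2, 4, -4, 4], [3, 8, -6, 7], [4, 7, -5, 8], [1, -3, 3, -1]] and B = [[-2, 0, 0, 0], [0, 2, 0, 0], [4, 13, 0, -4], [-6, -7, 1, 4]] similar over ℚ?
Yes.

Two matrices over a field are similar if and only if they have the same invariant factors.

Both A and B have characteristic polynomial (x - 2)^3(x + 2) and minimal polynomial (x - 2)^3(x + 2). Computing further, both have invariant factors (x - 2)^3(x + 2). Hence A and B are similar.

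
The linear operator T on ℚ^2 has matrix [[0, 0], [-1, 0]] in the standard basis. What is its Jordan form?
J = [[0, 1], [0, 0]]

The characteristic polynomial is det(xI - A) = x^2, so the eigenvalues are 0 (algebraic multiplicity 2).

For λ = 0: rank(A) = 1, rank(A^2) = 0. The eigenspace has dimension 2 - 1 = 1, so there is 1 Jordan block; the rank sequence gives block sizes [2].

Assembling the blocks gives the Jordan form J above.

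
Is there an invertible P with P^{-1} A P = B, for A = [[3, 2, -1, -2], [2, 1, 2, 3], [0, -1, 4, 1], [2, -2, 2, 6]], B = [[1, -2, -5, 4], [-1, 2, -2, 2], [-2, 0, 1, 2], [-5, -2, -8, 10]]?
Two matrices over a field are similar if and only if they have the same invariant factors.

Both A and B have characteristic polynomial (x - 4)^2(x - 3)^2 and minimal polynomial (x - 4)(x - 3)^2. Computing further, both have invariant factors x - 4, (x - 4)(x - 3)^2. Hence A and B are similar.

Yes.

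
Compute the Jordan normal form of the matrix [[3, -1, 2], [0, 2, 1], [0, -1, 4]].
The characteristic polynomial is det(xI - A) = (x - 3)^3, so the eigenvalues are 3 (algebraic multiplicity 3).

For λ = 3: rank(A - 3I) = 2, rank((A - 3I)^2) = 1, rank((A - 3I)^3) = 0. The eigenspace has dimension 3 - 2 = 1, so there is 1 Jordan block; the rank sequence gives block sizes [3].

Assembling the blocks gives the Jordan form J above.

J = [[3, 1, 0], [0, 3, 1], [0, 0, 3]]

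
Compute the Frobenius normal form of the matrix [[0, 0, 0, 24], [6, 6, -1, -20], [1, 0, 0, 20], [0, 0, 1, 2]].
The invariant factors of A (the non-unit diagonal entries of the Smith normal form of xI - A over ℚ[x]) are x - 6, (x - 6)(x + 2)^2, each dividing the next. The characteristic polynomial is their product, (x - 6)^2(x + 2)^2.

The rational canonical form is the block-diagonal matrix of companion matrices C(f_i):
R = [[6, 0, 0, 0], [0, 0, 0, 24], [0, 1, 0, 20], [0, 0, 1, 2]].

R = [[6, 0, 0, 0], [0, 0, 0, 24], [0, 1, 0, 20], [0, 0, 1, 2]]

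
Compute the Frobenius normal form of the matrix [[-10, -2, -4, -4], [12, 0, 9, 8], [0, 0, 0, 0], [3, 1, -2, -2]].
R = [[-4, 0, 0, 0], [0, 0, 0, 0], [0, 1, 0, -16], [0, 0, 1, -8]]

The invariant factors of A (the non-unit diagonal entries of the Smith normal form of xI - A over ℚ[x]) are x + 4, x(x + 4)^2, each dividing the next. The characteristic polynomial is their product, x(x + 4)^3.

The rational canonical form is the block-diagonal matrix of companion matrices C(f_i):
R = [[-4, 0, 0, 0], [0, 0, 0, 0], [0, 1, 0, -16], [0, 0, 1, -8]].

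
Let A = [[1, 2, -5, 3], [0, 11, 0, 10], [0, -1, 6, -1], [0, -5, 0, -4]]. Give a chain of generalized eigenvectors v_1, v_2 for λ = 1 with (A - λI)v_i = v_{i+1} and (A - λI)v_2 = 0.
v_1 = [[-1, -1, 0, 1]]^T, v_2 = [[1, 0, 0, 0]]^T

We seek v_1 ∈ ker((A - I)^2) \ ker(A - I), then set v_{i+1} = (A - I) v_i.

One such chain is v_1 = [[-1, -1, 0, 1]]^T, v_2 = [[1, 0, 0, 0]]^T. Check: (A - I) v_2 = [[0, 0, 0, 0]]^T = 0.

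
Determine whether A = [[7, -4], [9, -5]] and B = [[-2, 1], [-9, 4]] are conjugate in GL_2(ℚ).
Yes.

Two matrices over a field are similar if and only if they have the same invariant factors.

Both A and B have characteristic polynomial (x - 1)^2 and minimal polynomial (x - 1)^2. Computing further, both have invariant factors (x - 1)^2. Hence A and B are similar.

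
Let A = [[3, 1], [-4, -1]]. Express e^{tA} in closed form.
e^{tA} = [[(2*t + 1)*e^{t}, t*e^{t}], [-4*t*e^{t}, (1 - 2*t)*e^{t}]]

A has Jordan form J = [[1, 1], [0, 1]] with A = PJP^{-1}, so e^{tA} = P e^{tJ} P^{-1}.

For a Jordan block J_k(λ), e^{tJ_k(λ)} = e^{λt} · (I + tN + t^2 N^2/2! + ... + t^{k-1} N^{k-1}/(k-1)!) where N is the nilpotent superdiagonal part.

Assembling the blocks and conjugating back gives the entries of e^{tA} as shown above.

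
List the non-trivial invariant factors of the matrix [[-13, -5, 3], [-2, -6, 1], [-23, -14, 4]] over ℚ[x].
The Jordan structure of A has elementary divisors (x + 5)^3. Arranging the block sizes at each eigenvalue in decreasing order and taking row products gives the invariant factors.

Invariant factors (smallest first, each dividing the next): (x + 5)^3.

Check: the last factor (x + 5)^3 is the minimal polynomial, and the product (x + 5)^3 is the characteristic polynomial.

(x + 5)^3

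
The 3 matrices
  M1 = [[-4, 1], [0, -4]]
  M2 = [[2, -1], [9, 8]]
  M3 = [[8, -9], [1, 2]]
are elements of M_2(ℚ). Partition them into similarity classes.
Characteristic polynomials: χ_{M1} = (x + 4)^2, χ_{M2} = (x - 5)^2, χ_{M3} = (x - 5)^2.

{M1}: invariant factors (x + 4)^2.

{M2, M3}: invariant factors (x - 5)^2.

Matrices are similar if and only if their invariant-factor lists agree; the partition into similarity classes is {M1}, {M2, M3}.

2 classes: {M1}, {M2, M3}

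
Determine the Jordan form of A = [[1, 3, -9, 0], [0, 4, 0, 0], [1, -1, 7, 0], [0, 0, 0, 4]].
The characteristic polynomial is det(xI - A) = (x - 4)^4, so the eigenvalues are 4 (algebraic multiplicity 4).

For λ = 4: rank(A - 4I) = 1, rank((A - 4I)^2) = 0. The eigenspace has dimension 4 - 1 = 3, so there are 3 Jordan blocks; the rank sequence gives block sizes [2, 1, 1].

Assembling the blocks gives the Jordan form J above.

J = [[4, 1, 0, 0], [0, 4, 0, 0], [0, 0, 4, 0], [0, 0, 0, 4]]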